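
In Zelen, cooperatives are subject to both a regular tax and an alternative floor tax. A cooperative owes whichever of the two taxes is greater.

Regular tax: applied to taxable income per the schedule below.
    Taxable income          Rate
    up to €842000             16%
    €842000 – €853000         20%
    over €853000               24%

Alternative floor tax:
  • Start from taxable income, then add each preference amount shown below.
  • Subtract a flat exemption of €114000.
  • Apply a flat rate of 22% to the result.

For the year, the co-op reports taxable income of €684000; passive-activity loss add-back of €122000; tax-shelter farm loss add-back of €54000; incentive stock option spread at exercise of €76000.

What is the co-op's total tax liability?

Alternative floor tax:
  Adjusted income: €684000 + €122000 + €54000 + €76000 = €936000
  Less exemption €114000 → base €822000
  €822000 × 22% = €180840

Regular tax:
  €684000 × 16% = €109440

€180840 > €109440, so the alternative floor tax is the binding amount.

€180840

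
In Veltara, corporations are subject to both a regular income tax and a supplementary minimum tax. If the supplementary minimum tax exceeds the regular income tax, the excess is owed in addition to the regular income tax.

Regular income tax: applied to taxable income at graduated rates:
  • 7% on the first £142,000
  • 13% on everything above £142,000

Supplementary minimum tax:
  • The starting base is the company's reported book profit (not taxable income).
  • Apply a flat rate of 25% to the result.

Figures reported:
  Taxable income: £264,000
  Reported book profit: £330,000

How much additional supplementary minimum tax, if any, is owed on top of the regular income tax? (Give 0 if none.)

Regular income tax:
  £142,000 × 7% = £9,940
  £122,000 × 13% = £15,860
  → £25,800

Supplementary minimum tax:
  Base (reported book profit): £330,000
  £330,000 × 25% = £82,500

Excess of supplementary minimum tax over regular income tax: £82,500 − £25,800 = £56,700.

£56,700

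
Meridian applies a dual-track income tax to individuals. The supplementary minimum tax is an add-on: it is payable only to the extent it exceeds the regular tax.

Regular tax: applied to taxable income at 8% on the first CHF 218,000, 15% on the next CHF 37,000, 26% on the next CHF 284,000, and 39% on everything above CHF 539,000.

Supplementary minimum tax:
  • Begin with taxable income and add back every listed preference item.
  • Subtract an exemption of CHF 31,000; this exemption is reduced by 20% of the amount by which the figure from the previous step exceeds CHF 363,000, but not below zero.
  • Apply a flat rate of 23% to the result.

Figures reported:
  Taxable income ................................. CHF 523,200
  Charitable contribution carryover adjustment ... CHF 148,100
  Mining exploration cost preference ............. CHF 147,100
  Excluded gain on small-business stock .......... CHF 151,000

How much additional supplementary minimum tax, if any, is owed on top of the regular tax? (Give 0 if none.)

CHF 130,240

Regular tax:
  CHF 218,000 × 8% = CHF 17,440
  CHF 37,000 × 15% = CHF 5,550
  CHF 268,200 × 26% = CHF 69,732
  → CHF 92,722

Supplementary minimum tax:
  Adjusted income: CHF 523,200 + CHF 148,100 + CHF 147,100 + CHF 151,000 = CHF 969,400
  Exemption: 20% × (CHF 969,400 − CHF 363,000) = CHF 121,280 ≥ CHF 31,000, so the exemption is fully phased out
  Base: CHF 969,400 − CHF 0 = CHF 969,400
  CHF 969,400 × 23% = CHF 222,962

Excess of supplementary minimum tax over regular tax: CHF 222,962 − CHF 92,722 = CHF 130,240.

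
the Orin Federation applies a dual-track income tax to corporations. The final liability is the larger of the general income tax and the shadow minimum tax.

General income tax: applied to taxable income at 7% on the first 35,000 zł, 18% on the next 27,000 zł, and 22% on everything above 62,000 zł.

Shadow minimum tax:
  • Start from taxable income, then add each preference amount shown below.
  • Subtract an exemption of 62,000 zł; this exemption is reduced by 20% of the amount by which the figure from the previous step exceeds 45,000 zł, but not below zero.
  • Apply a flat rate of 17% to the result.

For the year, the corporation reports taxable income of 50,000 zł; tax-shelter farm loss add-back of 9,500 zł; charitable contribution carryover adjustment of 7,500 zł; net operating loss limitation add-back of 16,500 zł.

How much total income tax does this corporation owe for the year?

5,150 zł

Shadow minimum tax:
  Adjusted income: 50,000 zł + 9,500 zł + 7,500 zł + 16,500 zł = 83,500 zł
  Exemption: 62,000 zł − 20% × (83,500 zł − 45,000 zł) = 62,000 zł − 7,700 zł = 54,300 zł
  Base: 83,500 zł − 54,300 zł = 29,200 zł
  29,200 zł × 17% = 4,964 zł

General income tax:
  35,000 zł × 7% = 2,450 zł
  15,000 zł × 18% = 2,700 zł
  → 5,150 zł

5,150 zł > 4,964 zł, so the general income tax governs.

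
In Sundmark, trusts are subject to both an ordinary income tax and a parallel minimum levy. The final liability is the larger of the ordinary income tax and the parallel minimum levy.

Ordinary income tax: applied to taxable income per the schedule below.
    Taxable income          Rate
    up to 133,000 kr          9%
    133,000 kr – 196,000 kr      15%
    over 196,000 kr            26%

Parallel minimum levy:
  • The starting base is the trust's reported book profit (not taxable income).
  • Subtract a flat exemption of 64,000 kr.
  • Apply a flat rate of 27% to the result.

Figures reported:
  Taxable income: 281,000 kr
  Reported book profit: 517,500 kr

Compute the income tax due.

122,445 kr

Ordinary income tax:
  133,000 kr × 9% = 11,970 kr
  63,000 kr × 15% = 9,450 kr
  85,000 kr × 26% = 22,100 kr
  → 43,520 kr

Parallel minimum levy:
  Base (reported book profit): 517,500 kr
  Less exemption 64,000 kr → base 453,500 kr
  453,500 kr × 27% = 122,445 kr

122,445 kr > 43,520 kr, so the parallel minimum levy is the binding amount.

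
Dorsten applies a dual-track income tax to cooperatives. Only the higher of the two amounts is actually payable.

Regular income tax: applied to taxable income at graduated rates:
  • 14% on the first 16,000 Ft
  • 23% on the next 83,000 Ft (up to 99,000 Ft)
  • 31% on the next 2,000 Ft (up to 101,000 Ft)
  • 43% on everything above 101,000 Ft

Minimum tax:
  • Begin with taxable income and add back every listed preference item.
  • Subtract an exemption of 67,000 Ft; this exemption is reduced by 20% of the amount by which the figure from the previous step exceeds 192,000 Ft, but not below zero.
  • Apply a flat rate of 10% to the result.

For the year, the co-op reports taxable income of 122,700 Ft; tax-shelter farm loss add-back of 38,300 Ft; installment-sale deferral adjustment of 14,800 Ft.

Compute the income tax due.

31,281 Ft

Regular income tax:
  16,000 Ft × 14% = 2,240 Ft
  83,000 Ft × 23% = 19,090 Ft
  2,000 Ft × 31% = 620 Ft
  21,700 Ft × 43% = 9,331 Ft
  → 31,281 Ft

Minimum tax:
  Adjusted income: 122,700 Ft + 38,300 Ft + 14,800 Ft = 175,800 Ft
  Exemption: 175,800 Ft ≤ 192,000 Ft, so full 67,000 Ft applies
  Base: 175,800 Ft − 67,000 Ft = 108,800 Ft
  108,800 Ft × 10% = 10,880 Ft

31,281 Ft > 10,880 Ft, so the regular income tax governs.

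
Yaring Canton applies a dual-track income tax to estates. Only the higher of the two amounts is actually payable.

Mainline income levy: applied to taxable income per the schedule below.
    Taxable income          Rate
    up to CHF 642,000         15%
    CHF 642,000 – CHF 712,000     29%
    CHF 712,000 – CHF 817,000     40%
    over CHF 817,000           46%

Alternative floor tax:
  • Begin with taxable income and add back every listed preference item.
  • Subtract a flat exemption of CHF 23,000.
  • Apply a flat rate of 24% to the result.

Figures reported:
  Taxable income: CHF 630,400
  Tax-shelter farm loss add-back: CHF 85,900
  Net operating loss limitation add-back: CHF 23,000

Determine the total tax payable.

Alternative floor tax:
  Adjusted income: CHF 630,400 + CHF 85,900 + CHF 23,000 = CHF 739,300
  Less exemption CHF 23,000 → base CHF 716,300
  CHF 716,300 × 24% = CHF 171,912

Mainline income levy:
  CHF 630,400 × 15% = CHF 94,560

CHF 171,912 > CHF 94,560, so the alternative floor tax is the binding amount.

CHF 171,912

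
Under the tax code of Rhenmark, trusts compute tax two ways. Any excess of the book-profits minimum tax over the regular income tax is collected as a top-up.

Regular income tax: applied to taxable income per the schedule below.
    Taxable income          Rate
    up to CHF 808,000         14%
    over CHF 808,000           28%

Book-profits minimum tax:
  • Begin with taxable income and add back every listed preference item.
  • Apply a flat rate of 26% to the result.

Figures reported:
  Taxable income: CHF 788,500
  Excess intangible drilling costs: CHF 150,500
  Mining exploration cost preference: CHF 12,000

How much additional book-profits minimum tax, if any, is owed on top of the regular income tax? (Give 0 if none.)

Book-profits minimum tax:
  Adjusted income: CHF 788,500 + CHF 150,500 + CHF 12,000 = CHF 951,000
  CHF 951,000 × 26% = CHF 247,260

Regular income tax:
  CHF 788,500 × 14% = CHF 110,390

Excess of book-profits minimum tax over regular income tax: CHF 247,260 − CHF 110,390 = CHF 136,870.

CHF 136,870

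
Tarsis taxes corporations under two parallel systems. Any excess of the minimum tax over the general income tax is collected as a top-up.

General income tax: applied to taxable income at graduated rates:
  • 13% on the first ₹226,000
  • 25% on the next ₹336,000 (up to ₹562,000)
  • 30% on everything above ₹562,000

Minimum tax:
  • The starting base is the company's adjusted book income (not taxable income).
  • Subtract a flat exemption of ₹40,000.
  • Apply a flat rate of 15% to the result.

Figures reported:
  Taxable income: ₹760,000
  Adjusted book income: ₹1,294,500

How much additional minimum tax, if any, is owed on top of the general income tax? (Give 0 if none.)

₹15,395

General income tax:
  ₹226,000 × 13% = ₹29,380
  ₹336,000 × 25% = ₹84,000
  ₹198,000 × 30% = ₹59,400
  → ₹172,780

Minimum tax:
  Base (adjusted book income): ₹1,294,500
  Less exemption ₹40,000 → base ₹1,254,500
  ₹1,254,500 × 15% = ₹188,175

Excess of minimum tax over general income tax: ₹188,175 − ₹172,780 = ₹15,395.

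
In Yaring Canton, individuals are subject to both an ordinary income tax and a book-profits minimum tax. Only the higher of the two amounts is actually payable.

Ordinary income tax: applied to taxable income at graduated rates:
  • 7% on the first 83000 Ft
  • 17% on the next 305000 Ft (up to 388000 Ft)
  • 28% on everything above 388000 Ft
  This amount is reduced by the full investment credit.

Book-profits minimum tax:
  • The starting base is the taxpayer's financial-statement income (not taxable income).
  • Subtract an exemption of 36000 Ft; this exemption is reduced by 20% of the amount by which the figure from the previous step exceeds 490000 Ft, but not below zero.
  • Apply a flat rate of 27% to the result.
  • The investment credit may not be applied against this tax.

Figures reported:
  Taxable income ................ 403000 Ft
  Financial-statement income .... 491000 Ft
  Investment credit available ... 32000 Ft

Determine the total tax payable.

122904 Ft

Ordinary income tax:
  83000 Ft × 7% = 5810 Ft
  305000 Ft × 17% = 51850 Ft
  15000 Ft × 28% = 4200 Ft
  → 61860 Ft
  Less investment credit 32000 Ft → 29860 Ft

Book-profits minimum tax:
  Base (financial-statement income): 491000 Ft
  Exemption: 36000 Ft − 20% × (491000 Ft − 490000 Ft) = 36000 Ft − 200 Ft = 35800 Ft
  Base: 491000 Ft − 35800 Ft = 455200 Ft
  455200 Ft × 27% = 122904 Ft

122904 Ft > 29860 Ft, so the book-profits minimum tax is the binding amount.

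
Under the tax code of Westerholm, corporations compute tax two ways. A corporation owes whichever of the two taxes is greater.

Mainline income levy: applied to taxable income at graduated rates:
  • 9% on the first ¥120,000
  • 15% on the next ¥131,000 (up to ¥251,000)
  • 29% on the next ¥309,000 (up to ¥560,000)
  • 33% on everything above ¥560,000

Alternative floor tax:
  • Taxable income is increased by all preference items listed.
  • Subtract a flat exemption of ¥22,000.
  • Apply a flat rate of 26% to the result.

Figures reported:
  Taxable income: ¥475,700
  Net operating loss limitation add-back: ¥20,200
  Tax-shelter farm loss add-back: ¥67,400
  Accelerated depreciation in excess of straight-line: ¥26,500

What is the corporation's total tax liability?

¥147,628

Mainline income levy:
  ¥120,000 × 9% = ¥10,800
  ¥131,000 × 15% = ¥19,650
  ¥224,700 × 29% = ¥65,163
  → ¥95,613

Alternative floor tax:
  Adjusted income: ¥475,700 + ¥20,200 + ¥67,400 + ¥26,500 = ¥589,800
  Less exemption ¥22,000 → base ¥567,800
  ¥567,800 × 26% = ¥147,628

¥147,628 > ¥95,613, so the alternative floor tax is the binding amount.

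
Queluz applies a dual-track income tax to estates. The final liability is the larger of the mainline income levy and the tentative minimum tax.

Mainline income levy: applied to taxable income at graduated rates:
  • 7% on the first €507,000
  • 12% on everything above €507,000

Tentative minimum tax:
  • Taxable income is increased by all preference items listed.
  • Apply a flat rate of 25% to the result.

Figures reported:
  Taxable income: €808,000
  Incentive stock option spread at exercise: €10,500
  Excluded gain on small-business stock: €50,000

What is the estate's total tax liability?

€217,125

Tentative minimum tax:
  Adjusted income: €808,000 + €10,500 + €50,000 = €868,500
  €868,500 × 25% = €217,125

Mainline income levy:
  €507,000 × 7% = €35,490
  €301,000 × 12% = €36,120
  → €71,610

€217,125 > €71,610, so the tentative minimum tax is the binding amount.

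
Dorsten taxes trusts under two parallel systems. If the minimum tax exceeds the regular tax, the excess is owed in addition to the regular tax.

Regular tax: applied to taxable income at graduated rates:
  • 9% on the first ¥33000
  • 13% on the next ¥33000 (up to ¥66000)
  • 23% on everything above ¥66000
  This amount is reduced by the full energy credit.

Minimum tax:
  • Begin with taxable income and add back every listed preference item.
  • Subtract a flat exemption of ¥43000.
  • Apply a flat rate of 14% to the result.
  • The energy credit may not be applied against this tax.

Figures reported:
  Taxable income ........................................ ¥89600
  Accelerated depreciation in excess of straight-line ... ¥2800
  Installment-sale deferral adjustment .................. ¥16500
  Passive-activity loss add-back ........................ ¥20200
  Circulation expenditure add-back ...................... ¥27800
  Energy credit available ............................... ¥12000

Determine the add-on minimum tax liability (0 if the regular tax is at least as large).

Minimum tax:
  Adjusted income: ¥89600 + ¥2800 + ¥16500 + ¥20200 + ¥27800 = ¥156900
  Less exemption ¥43000 → base ¥113900
  ¥113900 × 14% = ¥15946

Regular tax:
  ¥33000 × 9% = ¥2970
  ¥33000 × 13% = ¥4290
  ¥23600 × 23% = ¥5428
  → ¥12688
  Less energy credit ¥12000 → ¥688

Excess of minimum tax over regular tax: ¥15946 − ¥688 = ¥15258.

¥15258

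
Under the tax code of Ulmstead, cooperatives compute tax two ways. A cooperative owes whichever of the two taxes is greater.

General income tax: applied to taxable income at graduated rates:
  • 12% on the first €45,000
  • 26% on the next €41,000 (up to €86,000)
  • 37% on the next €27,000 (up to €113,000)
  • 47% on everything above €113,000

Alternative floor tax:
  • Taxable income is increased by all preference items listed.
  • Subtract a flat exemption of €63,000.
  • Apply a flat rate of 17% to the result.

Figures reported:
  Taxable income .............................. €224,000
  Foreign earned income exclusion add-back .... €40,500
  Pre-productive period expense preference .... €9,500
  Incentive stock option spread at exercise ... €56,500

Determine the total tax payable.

€78,220

General income tax:
  €45,000 × 12% = €5,400
  €41,000 × 26% = €10,660
  €27,000 × 37% = €9,990
  €111,000 × 47% = €52,170
  → €78,220

Alternative floor tax:
  Adjusted income: €224,000 + €40,500 + €9,500 + €56,500 = €330,500
  Less exemption €63,000 → base €267,500
  €267,500 × 17% = €45,475

€78,220 > €45,475, so the general income tax governs.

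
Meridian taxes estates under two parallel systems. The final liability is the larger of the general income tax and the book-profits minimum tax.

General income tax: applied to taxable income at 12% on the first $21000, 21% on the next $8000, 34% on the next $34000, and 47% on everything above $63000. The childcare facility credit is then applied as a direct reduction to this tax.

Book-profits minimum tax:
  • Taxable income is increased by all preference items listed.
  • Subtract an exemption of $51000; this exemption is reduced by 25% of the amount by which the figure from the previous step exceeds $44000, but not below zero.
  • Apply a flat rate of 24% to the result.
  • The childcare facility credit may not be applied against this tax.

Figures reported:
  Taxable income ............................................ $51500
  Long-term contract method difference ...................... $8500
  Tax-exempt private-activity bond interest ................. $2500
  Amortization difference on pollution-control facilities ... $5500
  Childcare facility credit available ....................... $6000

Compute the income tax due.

Book-profits minimum tax:
  Adjusted income: $51500 + $8500 + $2500 + $5500 = $68000
  Exemption: $51000 − 25% × ($68000 − $44000) = $51000 − $6000 = $45000
  Base: $68000 − $45000 = $23000
  $23000 × 24% = $5520

General income tax:
  $21000 × 12% = $2520
  $8000 × 21% = $1680
  $22500 × 34% = $7650
  → $11850
  Less childcare facility credit $6000 → $5850

$5850 > $5520, so the general income tax governs.

$5850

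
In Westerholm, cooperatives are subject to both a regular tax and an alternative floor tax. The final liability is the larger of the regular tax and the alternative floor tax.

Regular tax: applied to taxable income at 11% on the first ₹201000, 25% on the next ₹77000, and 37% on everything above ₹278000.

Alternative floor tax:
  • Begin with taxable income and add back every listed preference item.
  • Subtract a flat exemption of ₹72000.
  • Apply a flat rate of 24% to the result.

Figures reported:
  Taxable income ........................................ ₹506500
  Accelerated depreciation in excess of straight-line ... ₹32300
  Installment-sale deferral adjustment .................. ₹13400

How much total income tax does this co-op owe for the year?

Alternative floor tax:
  Adjusted income: ₹506500 + ₹32300 + ₹13400 = ₹552200
  Less exemption ₹72000 → base ₹480200
  ₹480200 × 24% = ₹115248

Regular tax:
  ₹201000 × 11% = ₹22110
  ₹77000 × 25% = ₹19250
  ₹228500 × 37% = ₹84545
  → ₹125905

₹125905 > ₹115248, so the regular tax governs.

₹125905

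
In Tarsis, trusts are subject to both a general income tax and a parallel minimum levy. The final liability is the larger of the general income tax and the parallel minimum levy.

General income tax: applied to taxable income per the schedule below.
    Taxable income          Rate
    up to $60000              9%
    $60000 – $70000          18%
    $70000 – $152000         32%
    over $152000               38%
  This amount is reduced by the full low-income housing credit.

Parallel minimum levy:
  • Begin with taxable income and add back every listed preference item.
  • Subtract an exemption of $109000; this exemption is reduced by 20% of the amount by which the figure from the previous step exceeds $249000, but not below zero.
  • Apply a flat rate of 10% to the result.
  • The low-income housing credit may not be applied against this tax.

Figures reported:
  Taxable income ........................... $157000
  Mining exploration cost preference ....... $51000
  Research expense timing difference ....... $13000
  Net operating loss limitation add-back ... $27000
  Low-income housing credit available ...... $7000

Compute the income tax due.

$28340

General income tax:
  $60000 × 9% = $5400
  $10000 × 18% = $1800
  $82000 × 32% = $26240
  $5000 × 38% = $1900
  → $35340
  Less low-income housing credit $7000 → $28340

Parallel minimum levy:
  Adjusted income: $157000 + $51000 + $13000 + $27000 = $248000
  Exemption: $248000 ≤ $249000, so full $109000 applies
  Base: $248000 − $109000 = $139000
  $139000 × 10% = $13900

$28340 > $13900, so the general income tax governs.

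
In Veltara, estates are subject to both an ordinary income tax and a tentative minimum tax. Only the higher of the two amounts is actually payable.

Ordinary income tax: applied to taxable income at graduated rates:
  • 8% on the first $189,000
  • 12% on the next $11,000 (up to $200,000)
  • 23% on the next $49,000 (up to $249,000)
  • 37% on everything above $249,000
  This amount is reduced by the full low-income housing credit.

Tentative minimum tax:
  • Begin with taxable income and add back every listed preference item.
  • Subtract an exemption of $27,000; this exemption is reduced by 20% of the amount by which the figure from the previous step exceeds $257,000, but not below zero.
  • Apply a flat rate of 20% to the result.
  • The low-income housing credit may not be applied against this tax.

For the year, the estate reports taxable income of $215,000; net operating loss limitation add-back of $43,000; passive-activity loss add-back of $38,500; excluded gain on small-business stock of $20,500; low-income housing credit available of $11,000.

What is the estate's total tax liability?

$60,400

Tentative minimum tax:
  Adjusted income: $215,000 + $43,000 + $38,500 + $20,500 = $317,000
  Exemption: $27,000 − 20% × ($317,000 − $257,000) = $27,000 − $12,000 = $15,000
  Base: $317,000 − $15,000 = $302,000
  $302,000 × 20% = $60,400

Ordinary income tax:
  $189,000 × 8% = $15,120
  $11,000 × 12% = $1,320
  $15,000 × 23% = $3,450
  → $19,890
  Less low-income housing credit $11,000 → $8,890

$60,400 > $8,890, so the tentative minimum tax is the binding amount.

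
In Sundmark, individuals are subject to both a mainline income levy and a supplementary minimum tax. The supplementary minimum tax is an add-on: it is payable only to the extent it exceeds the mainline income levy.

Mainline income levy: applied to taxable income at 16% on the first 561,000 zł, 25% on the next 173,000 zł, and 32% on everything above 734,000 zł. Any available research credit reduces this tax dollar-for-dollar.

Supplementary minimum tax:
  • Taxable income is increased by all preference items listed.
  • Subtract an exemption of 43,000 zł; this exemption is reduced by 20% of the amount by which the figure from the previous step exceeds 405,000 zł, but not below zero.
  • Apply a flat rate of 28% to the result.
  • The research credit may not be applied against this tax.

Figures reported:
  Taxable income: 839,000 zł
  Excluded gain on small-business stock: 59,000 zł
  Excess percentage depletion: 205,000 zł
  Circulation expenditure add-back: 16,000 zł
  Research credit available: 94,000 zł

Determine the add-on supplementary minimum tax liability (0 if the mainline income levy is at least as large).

240,710 zł

Supplementary minimum tax:
  Adjusted income: 839,000 zł + 59,000 zł + 205,000 zł + 16,000 zł = 1,119,000 zł
  Exemption: 20% × (1,119,000 zł − 405,000 zł) = 142,800 zł ≥ 43,000 zł, so the exemption is fully phased out
  Base: 1,119,000 zł − 0 zł = 1,119,000 zł
  1,119,000 zł × 28% = 313,320 zł

Mainline income levy:
  561,000 zł × 16% = 89,760 zł
  173,000 zł × 25% = 43,250 zł
  105,000 zł × 32% = 33,600 zł
  → 166,610 zł
  Less research credit 94,000 zł → 72,610 zł

Excess of supplementary minimum tax over mainline income levy: 313,320 zł − 72,610 zł = 240,710 zł.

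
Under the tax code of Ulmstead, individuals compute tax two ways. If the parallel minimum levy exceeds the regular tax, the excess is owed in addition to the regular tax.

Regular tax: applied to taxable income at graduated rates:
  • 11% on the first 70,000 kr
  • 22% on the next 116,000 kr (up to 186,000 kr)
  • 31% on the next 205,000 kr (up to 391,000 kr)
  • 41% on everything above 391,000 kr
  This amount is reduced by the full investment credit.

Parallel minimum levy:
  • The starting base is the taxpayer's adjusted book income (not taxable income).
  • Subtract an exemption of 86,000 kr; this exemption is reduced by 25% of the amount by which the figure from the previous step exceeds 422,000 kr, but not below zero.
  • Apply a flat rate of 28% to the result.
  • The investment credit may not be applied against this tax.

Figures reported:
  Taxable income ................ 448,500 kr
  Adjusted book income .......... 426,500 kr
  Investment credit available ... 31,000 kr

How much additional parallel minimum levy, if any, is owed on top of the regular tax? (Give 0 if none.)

6,310 kr

Regular tax:
  70,000 kr × 11% = 7,700 kr
  116,000 kr × 22% = 25,520 kr
  205,000 kr × 31% = 63,550 kr
  57,500 kr × 41% = 23,575 kr
  → 120,345 kr
  Less investment credit 31,000 kr → 89,345 kr

Parallel minimum levy:
  Base (adjusted book income): 426,500 kr
  Exemption: 86,000 kr − 25% × (426,500 kr − 422,000 kr) = 86,000 kr − 1,125 kr = 84,875 kr
  Base: 426,500 kr − 84,875 kr = 341,625 kr
  341,625 kr × 28% = 95,655 kr

Excess of parallel minimum levy over regular tax: 95,655 kr − 89,345 kr = 6,310 kr.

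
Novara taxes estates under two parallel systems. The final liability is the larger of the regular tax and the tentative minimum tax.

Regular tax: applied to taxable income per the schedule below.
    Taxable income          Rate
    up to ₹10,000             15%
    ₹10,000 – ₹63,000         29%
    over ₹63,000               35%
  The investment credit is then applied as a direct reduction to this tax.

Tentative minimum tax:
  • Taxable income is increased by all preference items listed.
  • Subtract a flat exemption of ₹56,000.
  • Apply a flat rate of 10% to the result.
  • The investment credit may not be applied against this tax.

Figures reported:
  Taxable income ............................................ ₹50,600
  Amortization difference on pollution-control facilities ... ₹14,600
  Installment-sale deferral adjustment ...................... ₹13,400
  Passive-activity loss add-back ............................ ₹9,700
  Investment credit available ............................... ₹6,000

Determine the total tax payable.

Tentative minimum tax:
  Adjusted income: ₹50,600 + ₹14,600 + ₹13,400 + ₹9,700 = ₹88,300
  Less exemption ₹56,000 → base ₹32,300
  ₹32,300 × 10% = ₹3,230

Regular tax:
  ₹10,000 × 15% = ₹1,500
  ₹40,600 × 29% = ₹11,774
  → ₹13,274
  Less investment credit ₹6,000 → ₹7,274

₹7,274 > ₹3,230, so the regular tax governs.

₹7,274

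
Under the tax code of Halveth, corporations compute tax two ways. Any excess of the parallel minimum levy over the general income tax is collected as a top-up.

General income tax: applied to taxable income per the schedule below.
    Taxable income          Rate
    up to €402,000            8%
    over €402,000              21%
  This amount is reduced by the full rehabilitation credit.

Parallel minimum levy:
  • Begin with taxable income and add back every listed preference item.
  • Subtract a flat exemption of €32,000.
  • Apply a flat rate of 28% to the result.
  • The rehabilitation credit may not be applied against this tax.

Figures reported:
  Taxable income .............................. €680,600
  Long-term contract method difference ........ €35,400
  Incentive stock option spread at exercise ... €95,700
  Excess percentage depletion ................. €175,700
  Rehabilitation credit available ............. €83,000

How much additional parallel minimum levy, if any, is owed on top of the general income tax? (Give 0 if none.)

€259,846

Parallel minimum levy:
  Adjusted income: €680,600 + €35,400 + €95,700 + €175,700 = €987,400
  Less exemption €32,000 → base €955,400
  €955,400 × 28% = €267,512

General income tax:
  €402,000 × 8% = €32,160
  €278,600 × 21% = €58,506
  → €90,666
  Less rehabilitation credit €83,000 → €7,666

Excess of parallel minimum levy over general income tax: €267,512 − €7,666 = €259,846.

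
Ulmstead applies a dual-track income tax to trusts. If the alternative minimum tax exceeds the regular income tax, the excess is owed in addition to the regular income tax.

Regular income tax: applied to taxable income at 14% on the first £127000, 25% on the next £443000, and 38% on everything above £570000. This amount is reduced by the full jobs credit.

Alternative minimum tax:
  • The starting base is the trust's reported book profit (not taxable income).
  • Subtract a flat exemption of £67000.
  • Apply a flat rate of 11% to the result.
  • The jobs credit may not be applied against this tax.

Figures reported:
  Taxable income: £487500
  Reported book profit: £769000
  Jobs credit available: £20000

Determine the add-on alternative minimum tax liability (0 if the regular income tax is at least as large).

£0

Alternative minimum tax:
  Base (reported book profit): £769000
  Less exemption £67000 → base £702000
  £702000 × 11% = £77220

Regular income tax:
  £127000 × 14% = £17780
  £360500 × 25% = £90125
  → £107905
  Less jobs credit £20000 → £87905

£77220 ≤ £87905, so no add-on is due.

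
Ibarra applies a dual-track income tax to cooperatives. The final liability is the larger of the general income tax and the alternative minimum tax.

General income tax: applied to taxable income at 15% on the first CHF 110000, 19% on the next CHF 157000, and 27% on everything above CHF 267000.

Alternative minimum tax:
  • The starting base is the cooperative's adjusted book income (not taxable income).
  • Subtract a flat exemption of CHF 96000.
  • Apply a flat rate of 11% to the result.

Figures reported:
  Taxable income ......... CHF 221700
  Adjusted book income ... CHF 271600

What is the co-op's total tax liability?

General income tax:
  CHF 110000 × 15% = CHF 16500
  CHF 111700 × 19% = CHF 21223
  → CHF 37723

Alternative minimum tax:
  Base (adjusted book income): CHF 271600
  Less exemption CHF 96000 → base CHF 175600
  CHF 175600 × 11% = CHF 19316

CHF 37723 > CHF 19316, so the general income tax governs.

CHF 37723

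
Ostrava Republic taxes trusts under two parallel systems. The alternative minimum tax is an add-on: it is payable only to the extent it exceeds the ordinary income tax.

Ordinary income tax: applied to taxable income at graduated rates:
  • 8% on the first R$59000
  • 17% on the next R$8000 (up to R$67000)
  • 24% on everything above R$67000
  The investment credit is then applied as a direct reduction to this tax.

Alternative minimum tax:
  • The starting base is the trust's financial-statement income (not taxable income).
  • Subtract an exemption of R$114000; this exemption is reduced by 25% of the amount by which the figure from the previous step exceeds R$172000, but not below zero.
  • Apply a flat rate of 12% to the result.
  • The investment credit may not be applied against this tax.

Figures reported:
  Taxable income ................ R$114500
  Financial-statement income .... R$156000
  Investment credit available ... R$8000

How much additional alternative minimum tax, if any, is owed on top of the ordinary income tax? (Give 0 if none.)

Ordinary income tax:
  R$59000 × 8% = R$4720
  R$8000 × 17% = R$1360
  R$47500 × 24% = R$11400
  → R$17480
  Less investment credit R$8000 → R$9480

Alternative minimum tax:
  Base (financial-statement income): R$156000
  Exemption: R$156000 ≤ R$172000, so full R$114000 applies
  Base: R$156000 − R$114000 = R$42000
  R$42000 × 12% = R$5040

R$5040 ≤ R$9480, so no add-on is due.

R$0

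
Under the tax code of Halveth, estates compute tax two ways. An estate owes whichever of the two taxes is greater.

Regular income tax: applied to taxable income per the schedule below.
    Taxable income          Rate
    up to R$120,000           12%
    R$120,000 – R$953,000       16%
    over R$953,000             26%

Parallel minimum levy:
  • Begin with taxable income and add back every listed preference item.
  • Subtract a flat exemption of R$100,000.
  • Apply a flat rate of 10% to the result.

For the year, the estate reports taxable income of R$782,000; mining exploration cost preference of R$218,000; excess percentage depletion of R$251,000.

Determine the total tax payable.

R$120,320

Parallel minimum levy:
  Adjusted income: R$782,000 + R$218,000 + R$251,000 = R$1,251,000
  Less exemption R$100,000 → base R$1,151,000
  R$1,151,000 × 10% = R$115,100

Regular income tax:
  R$120,000 × 12% = R$14,400
  R$662,000 × 16% = R$105,920
  → R$120,320

R$120,320 > R$115,100, so the regular income tax governs.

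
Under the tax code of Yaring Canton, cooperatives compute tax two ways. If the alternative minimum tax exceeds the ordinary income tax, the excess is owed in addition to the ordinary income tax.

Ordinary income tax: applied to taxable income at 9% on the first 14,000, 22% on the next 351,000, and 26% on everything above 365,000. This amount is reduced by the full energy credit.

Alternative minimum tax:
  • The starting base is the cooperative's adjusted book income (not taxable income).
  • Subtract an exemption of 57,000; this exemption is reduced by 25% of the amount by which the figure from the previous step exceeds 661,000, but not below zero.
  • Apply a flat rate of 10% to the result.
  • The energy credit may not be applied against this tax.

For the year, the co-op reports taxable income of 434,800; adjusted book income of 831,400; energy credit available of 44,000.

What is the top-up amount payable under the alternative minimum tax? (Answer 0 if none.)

Ordinary income tax:
  14,000 × 9% = 1,260
  351,000 × 22% = 77,220
  69,800 × 26% = 18,148
  → 96,628
  Less energy credit 44,000 → 52,628

Alternative minimum tax:
  Base (adjusted book income): 831,400
  Exemption: 57,000 − 25% × (831,400 − 661,000) = 57,000 − 42,600 = 14,400
  Base: 831,400 − 14,400 = 817,000
  817,000 × 10% = 81,700

Excess of alternative minimum tax over ordinary income tax: 81,700 − 52,628 = 29,072.

29,072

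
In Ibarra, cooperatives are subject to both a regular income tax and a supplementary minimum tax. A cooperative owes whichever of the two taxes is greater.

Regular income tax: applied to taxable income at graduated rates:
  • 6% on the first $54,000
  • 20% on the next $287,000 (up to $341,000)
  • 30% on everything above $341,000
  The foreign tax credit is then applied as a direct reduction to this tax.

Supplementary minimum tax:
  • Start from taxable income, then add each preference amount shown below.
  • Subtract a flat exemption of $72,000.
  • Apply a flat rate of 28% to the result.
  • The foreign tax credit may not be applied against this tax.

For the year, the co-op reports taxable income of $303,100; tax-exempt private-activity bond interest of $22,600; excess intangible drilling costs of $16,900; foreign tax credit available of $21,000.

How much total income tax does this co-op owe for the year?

$75,768

Regular income tax:
  $54,000 × 6% = $3,240
  $249,100 × 20% = $49,820
  → $53,060
  Less foreign tax credit $21,000 → $32,060

Supplementary minimum tax:
  Adjusted income: $303,100 + $22,600 + $16,900 = $342,600
  Less exemption $72,000 → base $270,600
  $270,600 × 28% = $75,768

$75,768 > $32,060, so the supplementary minimum tax is the binding amount.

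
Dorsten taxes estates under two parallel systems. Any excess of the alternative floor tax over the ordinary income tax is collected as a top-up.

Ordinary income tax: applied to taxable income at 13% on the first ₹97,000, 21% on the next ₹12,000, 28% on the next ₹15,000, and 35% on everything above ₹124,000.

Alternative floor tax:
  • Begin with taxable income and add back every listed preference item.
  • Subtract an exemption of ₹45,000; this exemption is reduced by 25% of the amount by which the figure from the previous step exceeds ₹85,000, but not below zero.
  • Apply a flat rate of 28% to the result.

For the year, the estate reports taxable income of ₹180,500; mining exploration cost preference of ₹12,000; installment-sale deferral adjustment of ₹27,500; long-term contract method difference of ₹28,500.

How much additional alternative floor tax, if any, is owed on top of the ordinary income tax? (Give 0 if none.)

Ordinary income tax:
  ₹97,000 × 13% = ₹12,610
  ₹12,000 × 21% = ₹2,520
  ₹15,000 × 28% = ₹4,200
  ₹56,500 × 35% = ₹19,775
  → ₹39,105

Alternative floor tax:
  Adjusted income: ₹180,500 + ₹12,000 + ₹27,500 + ₹28,500 = ₹248,500
  Exemption: ₹45,000 − 25% × (₹248,500 − ₹85,000) = ₹45,000 − ₹40,875 = ₹4,125
  Base: ₹248,500 − ₹4,125 = ₹244,375
  ₹244,375 × 28% = ₹68,425

Excess of alternative floor tax over ordinary income tax: ₹68,425 − ₹39,105 = ₹29,320.

₹29,320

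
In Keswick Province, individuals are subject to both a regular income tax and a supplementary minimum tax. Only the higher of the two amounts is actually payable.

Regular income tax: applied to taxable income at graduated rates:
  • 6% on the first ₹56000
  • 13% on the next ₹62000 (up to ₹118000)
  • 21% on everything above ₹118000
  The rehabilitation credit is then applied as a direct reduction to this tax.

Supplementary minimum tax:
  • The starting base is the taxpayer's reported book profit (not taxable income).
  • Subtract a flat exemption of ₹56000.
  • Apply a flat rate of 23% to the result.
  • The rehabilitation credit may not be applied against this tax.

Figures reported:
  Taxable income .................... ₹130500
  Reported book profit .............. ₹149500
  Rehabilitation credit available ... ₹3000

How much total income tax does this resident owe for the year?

₹21505

Regular income tax:
  ₹56000 × 6% = ₹3360
  ₹62000 × 13% = ₹8060
  ₹12500 × 21% = ₹2625
  → ₹14045
  Less rehabilitation credit ₹3000 → ₹11045

Supplementary minimum tax:
  Base (reported book profit): ₹149500
  Less exemption ₹56000 → base ₹93500
  ₹93500 × 23% = ₹21505

₹21505 > ₹11045, so the supplementary minimum tax is the binding amount.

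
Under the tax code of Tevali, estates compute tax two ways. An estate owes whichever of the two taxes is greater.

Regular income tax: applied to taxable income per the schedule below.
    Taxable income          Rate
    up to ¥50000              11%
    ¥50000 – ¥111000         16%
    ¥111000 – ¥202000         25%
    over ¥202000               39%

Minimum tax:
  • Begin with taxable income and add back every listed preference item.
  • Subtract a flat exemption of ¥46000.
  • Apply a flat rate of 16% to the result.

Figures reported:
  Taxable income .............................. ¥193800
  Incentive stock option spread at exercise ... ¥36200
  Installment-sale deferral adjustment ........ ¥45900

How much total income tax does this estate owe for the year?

¥36784

Regular income tax:
  ¥50000 × 11% = ¥5500
  ¥61000 × 16% = ¥9760
  ¥82800 × 25% = ¥20700
  → ¥35960

Minimum tax:
  Adjusted income: ¥193800 + ¥36200 + ¥45900 = ¥275900
  Less exemption ¥46000 → base ¥229900
  ¥229900 × 16% = ¥36784

¥36784 > ¥35960, so the minimum tax is the binding amount.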